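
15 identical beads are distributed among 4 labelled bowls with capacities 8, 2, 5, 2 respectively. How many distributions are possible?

10

Ignoring the caps, the number of non-negative solutions to x_1+…+x_4 = 15 is C(18,3) = 816.
Subtract solutions that violate a single cap (substitute x_i' = x_i − (cap_i+1)): x_1 ≥ 9 gives C(9,3) = 84; x_2 ≥ 3 gives C(15,3) = 455; x_3 ≥ 6 gives C(12,3) = 220; x_4 ≥ 3 gives C(15,3) = 455. Together 1214.
Add back pairs where two caps are both exceeded: 20 + 1 + 20 + 84 + 220 + 84 = 429.
Subtract triples: 0 + 1 + 0 + 20 = 21.
By inclusion–exclusion the count is 816 − 1214 + 429 − 21 = 10.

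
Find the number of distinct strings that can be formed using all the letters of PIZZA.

60

PIZZA has 5 letters with Z appearing twice.
The number of distinct arrangements is 5!/(2!) = 120/2 = 60.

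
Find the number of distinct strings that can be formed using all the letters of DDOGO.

30

Letter multiplicities in DDOGO: D×2, G×1, O×2.
Dividing 5! = 120 by 2!·2! = 4 for the repeated letters gives 30.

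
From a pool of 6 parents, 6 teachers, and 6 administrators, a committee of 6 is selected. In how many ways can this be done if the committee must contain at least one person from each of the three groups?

15795

Total 6-person selections from all 18: C(18,6) = 18564.
Selections missing a whole group: no parents → C(12,6) = 924; no teachers → C(12,6) = 924; no administrators → C(12,6) = 924.
Add back selections omitting two groups (i.e. drawn from a single group): C(6,6) + C(6,6) + C(6,6) = 3.
By inclusion–exclusion: 18564 − 2772 + 3 = 15795.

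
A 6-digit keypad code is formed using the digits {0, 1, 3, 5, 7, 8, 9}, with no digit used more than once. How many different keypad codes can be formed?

This is a permutation of 6 out of 7: P(7,6) = 7!/1!.
That product is 7 × 6 × 5 × 4 × 3 × 2 = 5040.

5040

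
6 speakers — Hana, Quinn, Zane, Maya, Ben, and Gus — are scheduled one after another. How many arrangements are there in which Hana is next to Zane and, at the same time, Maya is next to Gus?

96

Treat {Hana,Zane} as one block (2 orders) and {Maya,Gus} as another (2 orders).
That leaves 4 units to arrange: 2 × 2 × 4! = 4 × 24 = 96.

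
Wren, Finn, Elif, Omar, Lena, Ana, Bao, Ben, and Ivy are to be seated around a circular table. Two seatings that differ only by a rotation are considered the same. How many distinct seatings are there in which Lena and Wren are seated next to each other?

10080

Glue Lena and Wren into a block (2 internal orders). Seating 8 units around a circle gives (7)! arrangements.
So 2 × (7)! = 2 × 5040 = 10080.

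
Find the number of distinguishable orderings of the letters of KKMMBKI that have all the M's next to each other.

Treat the 2 copies of M as a single block. The multiset to arrange is then {MM, B, I, K, K, K}, 6 items in all.
That gives (6)!/(3!) = 120 arrangements.

120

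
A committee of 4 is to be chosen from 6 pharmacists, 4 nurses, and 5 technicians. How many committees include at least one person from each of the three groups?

Total 4-person selections from all 15: C(15,4) = 1365.
Selections missing a whole group: no pharmacists → C(9,4) = 126; no nurses → C(11,4) = 330; no technicians → C(10,4) = 210.
Add back selections omitting two groups (i.e. drawn from a single group): C(6,4) + C(4,4) + C(5,4) = 21.
By inclusion–exclusion: 1365 − 666 + 21 = 720.

720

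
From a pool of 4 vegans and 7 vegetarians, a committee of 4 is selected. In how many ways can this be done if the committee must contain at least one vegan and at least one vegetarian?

294

With no constraint there are C(11,4) = 330 possible selections.
Selections missing a whole group: no vegans → C(7,4) = 35; no vegetarians → C(4,4) = 1.
Both groups omitted at once is impossible, so 330 − 36 = 294.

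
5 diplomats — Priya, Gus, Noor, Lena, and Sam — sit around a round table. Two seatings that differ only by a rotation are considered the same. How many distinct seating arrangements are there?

24

Around a circle, 5 distinct people have 5!/5 = (4)! = 24 rotationally distinct seatings.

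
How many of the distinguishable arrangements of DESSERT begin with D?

180

With the first slot taken by D, it remains to arrange the other 6 letters (ESSERT).
Those 6 letters have E appearing twice and S appearing twice, giving (6)!/(2!·2!) = 180.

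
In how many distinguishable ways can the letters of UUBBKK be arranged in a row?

90

The 6 letters of UUBBKK have repeats: B appearing twice, K appearing twice, and U appearing twice.
Dividing 6! = 720 by 2!·2!·2! = 8 for the repeated letters gives 90.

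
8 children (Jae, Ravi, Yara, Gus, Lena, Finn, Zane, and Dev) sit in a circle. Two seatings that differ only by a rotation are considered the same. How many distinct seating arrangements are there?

Seat Jae anywhere (absorbing the rotational symmetry), then permute the other 7: (7)! = 5040.

5040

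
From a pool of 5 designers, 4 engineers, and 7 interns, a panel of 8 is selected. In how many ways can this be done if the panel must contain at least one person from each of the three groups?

Unrestricted: C(16,8) = 12870 ways to pick any 8 of the 16.
Selections missing a whole group: no designers → C(11,8) = 165; no engineers → C(12,8) = 495; no interns → C(9,8) = 9.
Add back selections omitting two groups (i.e. drawn from a single group): C(5,8) + C(4,8) + C(7,8) = 0.
By inclusion–exclusion: 12870 − 669 + 0 = 12201.

12201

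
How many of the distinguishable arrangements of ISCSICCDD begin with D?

Fix D in the first position and arrange the remaining 8 letters.
Those 8 letters have C appearing 3 times, I appearing twice, and S appearing twice, giving (8)!/(3!·2!·2!) = 1680.

1680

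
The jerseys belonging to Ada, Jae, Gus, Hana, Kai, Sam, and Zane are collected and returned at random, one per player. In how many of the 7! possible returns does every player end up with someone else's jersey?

Let Aᵢ be the assignments in which player i gets their old jersey. We want the size of the complement of A₁∪…∪A_7.
By inclusion–exclusion this is Σ_{j=0}^{7} (−1)^j C(7,j)·(7−j)!.
Computing: 5040 − 5040 + 2520 − 840 + 210 − 42 + 7 − 1 = 1854.

1854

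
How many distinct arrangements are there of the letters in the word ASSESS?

ASSESS has 6 letters with S appearing 4 times.
So there are 6! / (4!) = 30 distinguishable arrangements.

30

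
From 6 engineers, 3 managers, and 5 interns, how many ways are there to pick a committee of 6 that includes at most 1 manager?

1848

Split by how many managers are chosen (0 through 1).
Sum: C(3,0)·C(11,6) + C(3,1)·C(11,5) = 462 + 1386 = 1848.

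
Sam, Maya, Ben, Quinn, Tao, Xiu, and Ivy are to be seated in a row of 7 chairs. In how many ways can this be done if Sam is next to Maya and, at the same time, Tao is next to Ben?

Treat {Sam,Maya} as one block (2 orders) and {Tao,Ben} as another (2 orders).
That leaves 5 units to arrange: 2 × 2 × 5! = 4 × 120 = 480.

480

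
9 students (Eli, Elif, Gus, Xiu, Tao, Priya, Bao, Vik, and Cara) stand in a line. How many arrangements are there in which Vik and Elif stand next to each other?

Glue Vik and Elif into one block (2 internal orders), leaving 8 units to arrange in a row.
That gives 2 × 8! = 2 × 40320 = 80640.

80640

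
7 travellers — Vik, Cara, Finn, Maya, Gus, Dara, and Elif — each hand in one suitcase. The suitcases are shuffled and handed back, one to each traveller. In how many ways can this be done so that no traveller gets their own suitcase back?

Count assignments avoiding every fixed point. For any j of the 7 travellers fixed to their own suitcase, the other 7−j can be arranged in (7−j)! ways.
By inclusion–exclusion this is Σ_{j=0}^{7} (−1)^j C(7,j)·(7−j)!.
Computing: 5040 − 5040 + 2520 − 840 + 210 − 42 + 7 − 1 = 1854.

1854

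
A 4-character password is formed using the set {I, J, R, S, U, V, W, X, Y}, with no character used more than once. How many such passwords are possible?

This is a permutation of 4 out of 9: P(9,4) = 9!/5!.
That product is 9 × 8 × 7 × 6 = 3024.

3024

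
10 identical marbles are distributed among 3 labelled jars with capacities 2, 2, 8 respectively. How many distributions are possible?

6

Without the upper bounds there are C(12,2) = 66 ways to split 10 among 3 jars.
Subtract solutions that violate a single cap (substitute x_i' = x_i − (cap_i+1)): x_1 ≥ 3 gives C(9,2) = 36; x_2 ≥ 3 gives C(9,2) = 36; x_3 ≥ 9 gives C(3,2) = 3. Together 75.
Add back pairs where two caps are both exceeded: 15 + 0 + 0 = 15.
By inclusion–exclusion the count is 66 − 75 + 15 = 6.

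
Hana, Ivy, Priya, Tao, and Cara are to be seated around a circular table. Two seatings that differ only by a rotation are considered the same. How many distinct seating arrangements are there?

Fix one person's seat to break rotational symmetry; the remaining 4 people can be arranged in (4)! = 24 ways.

24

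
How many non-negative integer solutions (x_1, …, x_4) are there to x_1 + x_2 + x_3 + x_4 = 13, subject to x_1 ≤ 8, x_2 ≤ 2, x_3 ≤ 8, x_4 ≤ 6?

148

Ignoring the caps, the number of non-negative solutions to x_1+…+x_4 = 13 is C(16,3) = 560.
Subtract solutions that violate a single cap (substitute x_i' = x_i − (cap_i+1)): x_1 ≥ 9 gives C(7,3) = 35; x_2 ≥ 3 gives C(13,3) = 286; x_3 ≥ 9 gives C(7,3) = 35; x_4 ≥ 7 gives C(9,3) = 84. Together 440.
Add back pairs where two caps are both exceeded: 4 + 0 + 0 + 4 + 20 + 0 = 28.
By inclusion–exclusion the count is 560 − 440 + 28 = 148.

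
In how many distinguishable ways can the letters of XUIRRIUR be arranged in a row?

1680

The 8 letters of XUIRRIUR have repeats: I appearing twice, R appearing 3 times, and U appearing twice.
Dividing 8! = 40320 by 3!·2!·2! = 24 for the repeated letters gives 1680.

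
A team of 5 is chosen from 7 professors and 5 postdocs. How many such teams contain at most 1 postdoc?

Split by how many postdocs are chosen (0 through 1).
Sum: C(5,0)·C(7,5) + C(5,1)·C(7,4) = 21 + 175 = 196.

196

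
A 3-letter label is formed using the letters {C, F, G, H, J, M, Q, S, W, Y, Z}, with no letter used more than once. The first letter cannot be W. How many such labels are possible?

900

The first letter has 11−1 = 10 choices (anything except W).
The remaining 2 letters are filled from the other 10 symbols without repetition: 10 × 9 = 90.
Total: 10 × 90 = 900.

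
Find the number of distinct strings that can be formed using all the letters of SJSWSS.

30

Letter multiplicities in SJSWSS: J×1, S×4, W×1.
So there are 6! / (4!) = 30 distinguishable arrangements.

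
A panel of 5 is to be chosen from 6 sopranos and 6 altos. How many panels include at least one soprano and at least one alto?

780

Total 5-person selections from all 12: C(12,5) = 792.
Selections missing a whole group: no sopranos → C(6,5) = 6; no altos → C(6,5) = 6.
Both groups omitted at once is impossible, so 792 − 12 = 780.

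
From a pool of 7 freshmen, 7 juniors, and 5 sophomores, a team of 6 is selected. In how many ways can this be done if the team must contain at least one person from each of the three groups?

Total 6-person selections from all 19: C(19,6) = 27132.
Selections missing a whole group: no freshmen → C(12,6) = 924; no juniors → C(12,6) = 924; no sophomores → C(14,6) = 3003.
Add back selections omitting two groups (i.e. drawn from a single group): C(7,6) + C(7,6) + C(5,6) = 14.
By inclusion–exclusion: 27132 − 4851 + 14 = 22295.

22295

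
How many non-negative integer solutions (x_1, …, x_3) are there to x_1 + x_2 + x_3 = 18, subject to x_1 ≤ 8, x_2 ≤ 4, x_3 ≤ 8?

6

Ignoring the caps, the number of non-negative solutions to x_1+…+x_3 = 18 is C(20,2) = 190.
Subtract solutions that violate a single cap (substitute x_i' = x_i − (cap_i+1)): x_1 ≥ 9 gives C(11,2) = 55; x_2 ≥ 5 gives C(15,2) = 105; x_3 ≥ 9 gives C(11,2) = 55. Together 215.
Add back pairs where two caps are both exceeded: 15 + 1 + 15 = 31.
By inclusion–exclusion the count is 190 − 215 + 31 = 6.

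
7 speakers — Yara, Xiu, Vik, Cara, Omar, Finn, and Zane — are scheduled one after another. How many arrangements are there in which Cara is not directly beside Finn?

3600

Of the 7! = 5040 arrangements, those with Cara and Finn adjacent number 2 × 6! = 1440 (treat the pair as a block with 2 internal orders).
Complementary counting: 5040 − 1440 = 3600.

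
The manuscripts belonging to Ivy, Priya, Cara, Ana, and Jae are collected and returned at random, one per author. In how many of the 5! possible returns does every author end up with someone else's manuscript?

This is the derangement count D_5: permutations of 5 items with no fixed point.
By inclusion–exclusion this is Σ_{j=0}^{5} (−1)^j C(5,j)·(5−j)!.
Computing: 120 − 120 + 60 − 20 + 5 − 1 = 44.

44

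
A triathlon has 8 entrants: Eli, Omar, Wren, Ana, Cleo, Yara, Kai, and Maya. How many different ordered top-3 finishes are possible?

336

This is an ordered selection of 3 from 8: P(8,3).
That gives 8 × 7 × 6 = 336.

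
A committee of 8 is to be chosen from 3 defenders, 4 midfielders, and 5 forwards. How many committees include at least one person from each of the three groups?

Total 8-person selections from all 12: C(12,8) = 495.
Subtract selections that omit an entire group: no defenders → C(9,8) = 9; no midfielders → C(8,8) = 1; no forwards → C(7,8) = 0.
Add back selections omitting two groups (i.e. drawn from a single group): C(3,8) + C(4,8) + C(5,8) = 0.
By inclusion–exclusion: 495 − 10 + 0 = 485.

485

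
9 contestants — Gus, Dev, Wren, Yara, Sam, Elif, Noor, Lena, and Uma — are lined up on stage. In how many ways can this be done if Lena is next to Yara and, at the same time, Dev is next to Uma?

Treat {Lena,Yara} as one block (2 orders) and {Dev,Uma} as another (2 orders).
That leaves 7 units to arrange: 2 × 2 × 7! = 4 × 5040 = 20160.

20160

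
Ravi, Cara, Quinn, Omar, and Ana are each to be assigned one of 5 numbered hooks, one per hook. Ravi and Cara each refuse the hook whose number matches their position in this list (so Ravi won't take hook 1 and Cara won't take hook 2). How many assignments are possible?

Let Aᵢ (for i ∈ {1, 2}) be the placements that put person i in their forbidden hook. Any j of these fix j positions, leaving (5−j)! ways to fill the rest, and there are C(2,j) ways to pick which j.
By inclusion–exclusion, the number of valid placements is Σ_{j=0}^{2} (−1)^j C(2,j)·(5−j)!.
Computing: 120 − 48 + 6 = 78.

78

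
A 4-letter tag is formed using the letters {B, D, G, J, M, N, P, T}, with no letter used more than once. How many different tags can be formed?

With no repetition, fill the 4 letters in order: 8 choices, then 7, down to 5.
That product is 8 × 7 × 6 × 5 = 1680.

1680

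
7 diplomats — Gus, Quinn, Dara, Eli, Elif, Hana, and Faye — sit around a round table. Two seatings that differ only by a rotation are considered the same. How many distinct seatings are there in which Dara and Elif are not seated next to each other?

480

Without the restriction there are (6)! = 720 seatings.
Seatings with Dara beside Elif: treat them as a block with 2 internal orders, giving 2 × (5)! = 240.
Subtracting, 720 − 240 = 480.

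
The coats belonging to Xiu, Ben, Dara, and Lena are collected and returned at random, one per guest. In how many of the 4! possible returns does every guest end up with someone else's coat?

9

Count assignments avoiding every fixed point. For any j of the 4 guests fixed to their own coat, the other 4−j can be arranged in (4−j)! ways.
By inclusion–exclusion this is Σ_{j=0}^{4} (−1)^j C(4,j)·(4−j)!.
Computing: 24 − 24 + 12 − 4 + 1 = 9.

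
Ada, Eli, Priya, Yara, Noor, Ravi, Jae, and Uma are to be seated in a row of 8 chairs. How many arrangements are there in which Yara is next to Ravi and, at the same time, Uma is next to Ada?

Treat {Yara,Ravi} as one block (2 orders) and {Uma,Ada} as another (2 orders).
That leaves 6 units to arrange: 2 × 2 × 6! = 4 × 720 = 2880.

2880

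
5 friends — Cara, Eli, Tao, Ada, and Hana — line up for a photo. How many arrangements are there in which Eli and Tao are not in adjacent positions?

72

Of the 5! = 120 arrangements, those with Eli and Tao adjacent number 2 × 4! = 48 (treat the pair as a block with 2 internal orders).
Complementary counting: 120 − 48 = 72.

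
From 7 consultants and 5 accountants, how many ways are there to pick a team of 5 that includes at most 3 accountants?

756

Split by how many accountants are chosen (0 through 3).
Sum: C(5,0)·C(7,5) + C(5,1)·C(7,4) + C(5,2)·C(7,3) + C(5,3)·C(7,2) = 21 + 175 + 350 + 210 = 756.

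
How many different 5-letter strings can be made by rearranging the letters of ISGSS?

20

The 5 letters of ISGSS have repeats: S appearing 3 times.
So there are 5! / (3!) = 20 distinguishable arrangements.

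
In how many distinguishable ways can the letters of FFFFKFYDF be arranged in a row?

FFFFKFYDF has 9 letters with F appearing 6 times.
The number of distinct arrangements is 9!/(6!) = 362880/720 = 504.

504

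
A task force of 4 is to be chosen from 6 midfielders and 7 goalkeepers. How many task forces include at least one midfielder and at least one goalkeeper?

Total 4-person selections from all 13: C(13,4) = 715.
Selections missing a whole group: no midfielders → C(7,4) = 35; no goalkeepers → C(6,4) = 15.
Both groups omitted at once is impossible, so 715 − 50 = 665.

665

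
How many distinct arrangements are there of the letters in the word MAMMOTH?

Letter multiplicities in MAMMOTH: A×1, H×1, M×3, O×1, T×1.
Dividing 7! = 5040 by 3! = 6 for the repeated letters gives 840.

840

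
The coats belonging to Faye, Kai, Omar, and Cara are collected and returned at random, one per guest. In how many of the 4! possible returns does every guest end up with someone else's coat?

9

Let Aᵢ be the assignments in which guest i gets their own coat. We want the size of the complement of A₁∪…∪A_4.
By inclusion–exclusion this is Σ_{j=0}^{4} (−1)^j C(4,j)·(4−j)!.
Computing: 24 − 24 + 12 − 4 + 1 = 9.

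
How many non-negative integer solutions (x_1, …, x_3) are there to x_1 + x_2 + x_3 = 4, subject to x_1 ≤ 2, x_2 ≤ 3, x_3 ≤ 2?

8

Without the upper bounds there are C(6,2) = 15 ways to split 4 among 3 variables.
Subtract solutions that violate a single cap (substitute x_i' = x_i − (cap_i+1)): x_1 ≥ 3 gives C(3,2) = 3; x_2 ≥ 4 gives C(2,2) = 1; x_3 ≥ 3 gives C(3,2) = 3. Together 7.
No two caps can be exceeded simultaneously, so the pair terms are all 0.
By inclusion–exclusion the count is 15 − 7 + 0 = 8.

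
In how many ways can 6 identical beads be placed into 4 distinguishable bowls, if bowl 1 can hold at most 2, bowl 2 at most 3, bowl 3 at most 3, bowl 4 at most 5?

43

Without the upper bounds there are C(9,3) = 84 ways to split 6 among 4 bowls.
Subtract solutions that violate a single cap (substitute x_i' = x_i − (cap_i+1)): x_1 ≥ 3 gives C(6,3) = 20; x_2 ≥ 4 gives C(5,3) = 10; x_3 ≥ 4 gives C(5,3) = 10; x_4 ≥ 6 gives C(3,3) = 1. Together 41.
No two caps can be exceeded simultaneously, so the pair terms are all 0.
By inclusion–exclusion the count is 84 − 41 + 0 = 43.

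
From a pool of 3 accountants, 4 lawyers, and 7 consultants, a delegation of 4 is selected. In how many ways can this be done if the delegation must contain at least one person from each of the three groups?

Unrestricted: C(14,4) = 1001 ways to pick any 4 of the 14.
Selections missing a whole group: no accountants → C(11,4) = 330; no lawyers → C(10,4) = 210; no consultants → C(7,4) = 35.
Add back selections omitting two groups (i.e. drawn from a single group): C(3,4) + C(4,4) + C(7,4) = 36.
By inclusion–exclusion: 1001 − 575 + 36 = 462.

462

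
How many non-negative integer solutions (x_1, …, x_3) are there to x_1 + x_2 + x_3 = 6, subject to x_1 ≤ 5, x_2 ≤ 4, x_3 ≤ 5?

23

By stars and bars, unrestricted non-negative solutions to x_1+…+x_3 = 6 number C(6+2,2) = 28.
Subtract solutions that violate a single cap (substitute x_i' = x_i − (cap_i+1)): x_1 ≥ 6 gives C(2,2) = 1; x_2 ≥ 5 gives C(3,2) = 3; x_3 ≥ 6 gives C(2,2) = 1. Together 5.
No two caps can be exceeded simultaneously, so the pair terms are all 0.
By inclusion–exclusion the count is 28 − 5 + 0 = 23.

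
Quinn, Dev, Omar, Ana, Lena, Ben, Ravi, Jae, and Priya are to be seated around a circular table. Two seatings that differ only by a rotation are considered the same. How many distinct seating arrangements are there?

40320

Fix one person's seat to break rotational symmetry; the remaining 8 people can be arranged in (8)! = 40320 ways.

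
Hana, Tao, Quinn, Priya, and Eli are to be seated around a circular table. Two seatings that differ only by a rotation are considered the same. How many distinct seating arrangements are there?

24

Seat Hana anywhere (absorbing the rotational symmetry), then permute the other 4: (4)! = 24.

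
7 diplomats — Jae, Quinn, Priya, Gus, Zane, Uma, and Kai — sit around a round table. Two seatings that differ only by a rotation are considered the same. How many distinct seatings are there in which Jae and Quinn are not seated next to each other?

All circular seatings of 7 people number (6)! = 720.
Those with Jae next to Quinn: fuse the pair into one unit and seat 6 units around a circle — 2·(5)! = 240.
Subtracting, 720 − 240 = 480.

480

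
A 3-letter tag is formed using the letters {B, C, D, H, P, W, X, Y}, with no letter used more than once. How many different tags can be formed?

336

Choose and order 3 of the 8 symbols: the first letter has 8 options, the next 7, then 6.
8 × 7 × 6 = 336.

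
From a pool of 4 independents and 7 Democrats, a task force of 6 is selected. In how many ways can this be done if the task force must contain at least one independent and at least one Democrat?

455

Unrestricted: C(11,6) = 462 ways to pick any 6 of the 11.
Selections missing a whole group: no independents → C(7,6) = 7; no Democrats → C(4,6) = 0.
Both groups omitted at once is impossible, so 462 − 7 = 455.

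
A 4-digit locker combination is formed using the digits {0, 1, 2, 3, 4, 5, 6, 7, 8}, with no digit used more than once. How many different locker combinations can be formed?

3024

This is a permutation of 4 out of 9: P(9,4) = 9!/5!.
That product is 9 × 8 × 7 × 6 = 3024.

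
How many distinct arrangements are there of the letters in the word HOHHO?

HOHHO has 5 letters with H appearing 3 times and O appearing twice.
The number of distinct arrangements is 5!/(3!·2!) = 120/12 = 10.

10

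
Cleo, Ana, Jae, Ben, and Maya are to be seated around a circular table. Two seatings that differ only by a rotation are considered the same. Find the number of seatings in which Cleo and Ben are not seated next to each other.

Without the restriction there are (4)! = 24 seatings.
Those with Cleo next to Ben: fuse the pair into one unit and seat 4 units around a circle — 2·(3)! = 12.
Subtracting, 24 − 12 = 12.

12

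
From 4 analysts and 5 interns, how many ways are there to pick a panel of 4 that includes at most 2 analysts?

105

Split by how many analysts are chosen (0 through 2).
Sum: C(4,0)·C(5,4) + C(4,1)·C(5,3) + C(4,2)·C(5,2) = 5 + 40 + 60 = 105.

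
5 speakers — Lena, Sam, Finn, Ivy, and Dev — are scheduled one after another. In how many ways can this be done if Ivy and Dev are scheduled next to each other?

Treat {Ivy, Dev} as a single unit. There are 4 units to order, and the pair itself can be ordered 2 ways.
So the count is 2·(4)! = 48.

48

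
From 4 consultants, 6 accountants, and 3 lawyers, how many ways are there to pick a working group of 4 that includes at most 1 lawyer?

570

Split by how many lawyers are chosen (0 through 1).
Sum: C(3,0)·C(10,4) + C(3,1)·C(10,3) = 210 + 360 = 570.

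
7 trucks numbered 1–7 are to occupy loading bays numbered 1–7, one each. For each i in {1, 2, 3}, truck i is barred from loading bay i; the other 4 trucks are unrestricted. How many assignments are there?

3216

Let Aᵢ (for i ∈ {1, 2, 3}) be the placements that put truck i in its forbidden loading bay. Any j of these fix j positions, leaving (7−j)! ways to fill the rest, and there are C(3,j) ways to pick which j.
By inclusion–exclusion, the number of valid placements is Σ_{j=0}^{3} (−1)^j C(3,j)·(7−j)!.
Computing: 5040 − 2160 + 360 − 24 = 3216.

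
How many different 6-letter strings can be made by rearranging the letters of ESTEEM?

120

Letter multiplicities in ESTEEM: E×3, M×1, S×1, T×1.
The number of distinct arrangements is 6!/(3!) = 720/6 = 120.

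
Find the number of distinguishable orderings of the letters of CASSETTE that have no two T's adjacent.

3780

There are 8!/(2!·2!·2!) = 5040 arrangements of CASSETTE in total.
If the two T's are adjacent, glue them into one block, leaving 7 items to arrange: (7)!/(2!·2!) = 1260 ways.
Hence 5040 − 1260 = 3780.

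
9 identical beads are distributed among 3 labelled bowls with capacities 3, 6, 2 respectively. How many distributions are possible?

By stars and bars, unrestricted non-negative solutions to x_1+…+x_3 = 9 number C(9+2,2) = 55.
Subtract solutions that violate a single cap (substitute x_i' = x_i − (cap_i+1)): x_1 ≥ 4 gives C(7,2) = 21; x_2 ≥ 7 gives C(4,2) = 6; x_3 ≥ 3 gives C(8,2) = 28. Together 55.
Add back pairs where two caps are both exceeded: 0 + 6 + 0 = 6.
By inclusion–exclusion the count is 55 − 55 + 6 = 6.

6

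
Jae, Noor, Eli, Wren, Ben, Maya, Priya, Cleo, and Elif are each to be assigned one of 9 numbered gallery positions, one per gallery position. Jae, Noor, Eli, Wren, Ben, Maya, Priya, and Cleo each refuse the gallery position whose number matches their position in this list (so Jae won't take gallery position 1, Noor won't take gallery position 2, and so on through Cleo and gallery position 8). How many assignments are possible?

Let Aᵢ (for 1 ≤ i ≤ 8) be the placements that put person i in their forbidden gallery position. Any j of these fix j positions, leaving (9−j)! ways to fill the rest, and there are C(8,j) ways to pick which j.
By inclusion–exclusion, the number of valid placements is Σ_{j=0}^{8} (−1)^j C(8,j)·(9−j)!.
Computing: 362880 − 322560 + 141120 − 40320 + 8400 − 1344 + 168 − 16 + 1 = 148329.

148329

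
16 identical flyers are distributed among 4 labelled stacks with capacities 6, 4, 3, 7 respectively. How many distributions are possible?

Ignoring the caps, the number of non-negative solutions to x_1+…+x_4 = 16 is C(19,3) = 969.
Subtract solutions that violate a single cap (substitute x_i' = x_i − (cap_i+1)): x_1 ≥ 7 gives C(12,3) = 220; x_2 ≥ 5 gives C(14,3) = 364; x_3 ≥ 4 gives C(15,3) = 455; x_4 ≥ 8 gives C(11,3) = 165. Together 1204.
Add back pairs where two caps are both exceeded: 35 + 56 + 4 + 120 + 20 + 35 = 270.
Subtract triples: 1 + 0 + 0 + 0 = 1.
By inclusion–exclusion the count is 969 − 1204 + 270 − 1 = 34.

34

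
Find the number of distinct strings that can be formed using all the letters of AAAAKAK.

AAAAKAK has 7 letters with A appearing 5 times and K appearing twice.
Dividing 7! = 5040 by 5!·2! = 240 for the repeated letters gives 21.

21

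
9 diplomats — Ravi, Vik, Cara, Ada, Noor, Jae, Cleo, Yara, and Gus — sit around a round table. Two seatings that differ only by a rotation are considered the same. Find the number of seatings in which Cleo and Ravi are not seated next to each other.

Without the restriction there are (8)! = 40320 seatings.
Seatings with Cleo beside Ravi: treat them as a block with 2 internal orders, giving 2 × (7)! = 10080.
Subtracting, 40320 − 10080 = 30240.

30240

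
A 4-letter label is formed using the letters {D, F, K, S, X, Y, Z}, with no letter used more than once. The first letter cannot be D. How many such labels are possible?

720

The first letter has 7−1 = 6 choices (anything except D).
The remaining 3 letters are filled from the other 6 symbols without repetition: 6 × 5 × 4 = 120.
Total: 6 × 120 = 720.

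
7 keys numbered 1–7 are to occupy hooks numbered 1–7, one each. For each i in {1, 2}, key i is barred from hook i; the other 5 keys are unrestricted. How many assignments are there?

3720

Let Aᵢ (for i ∈ {1, 2}) be the placements that put key i in its forbidden hook. Any j of these fix j positions, leaving (7−j)! ways to fill the rest, and there are C(2,j) ways to pick which j.
By inclusion–exclusion, the number of valid placements is Σ_{j=0}^{2} (−1)^j C(2,j)·(7−j)!.
Computing: 5040 − 1440 + 120 = 3720.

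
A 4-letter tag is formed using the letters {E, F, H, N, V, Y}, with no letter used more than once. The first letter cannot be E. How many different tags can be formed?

The first letter has 6−1 = 5 choices (anything except E).
The remaining 3 letters are filled from the other 5 symbols without repetition: 5 × 4 × 3 = 60.
Total: 5 × 60 = 300.

300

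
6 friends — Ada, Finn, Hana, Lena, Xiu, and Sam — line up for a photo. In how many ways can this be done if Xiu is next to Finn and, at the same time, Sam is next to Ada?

Treat {Xiu,Finn} as one block (2 orders) and {Sam,Ada} as another (2 orders).
That leaves 4 units to arrange: 2 × 2 × 4! = 4 × 24 = 96.

96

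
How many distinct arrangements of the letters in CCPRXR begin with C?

60

Fix C in the first position and arrange the remaining 5 letters.
Those 5 letters have R appearing twice, giving (5)!/(2!) = 60.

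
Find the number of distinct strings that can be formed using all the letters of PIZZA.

60

PIZZA has 5 letters with Z appearing twice.
The number of distinct arrangements is 5!/(2!) = 120/2 = 60.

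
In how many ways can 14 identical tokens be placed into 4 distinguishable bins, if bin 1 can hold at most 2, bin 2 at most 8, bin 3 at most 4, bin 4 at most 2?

10

Ignoring the caps, the number of non-negative solutions to x_1+…+x_4 = 14 is C(17,3) = 680.
Subtract solutions that violate a single cap (substitute x_i' = x_i − (cap_i+1)): x_1 ≥ 3 gives C(14,3) = 364; x_2 ≥ 9 gives C(8,3) = 56; x_3 ≥ 5 gives C(12,3) = 220; x_4 ≥ 3 gives C(14,3) = 364. Together 1004.
Add back pairs where two caps are both exceeded: 10 + 84 + 165 + 1 + 10 + 84 = 354.
Subtract triples: 0 + 0 + 20 + 0 = 20.
By inclusion–exclusion the count is 680 − 1004 + 354 − 20 = 10.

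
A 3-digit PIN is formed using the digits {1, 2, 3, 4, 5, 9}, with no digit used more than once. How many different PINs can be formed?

120

This is a permutation of 3 out of 6: P(6,3) = 6!/3!.
6 × 5 × 4 = 120.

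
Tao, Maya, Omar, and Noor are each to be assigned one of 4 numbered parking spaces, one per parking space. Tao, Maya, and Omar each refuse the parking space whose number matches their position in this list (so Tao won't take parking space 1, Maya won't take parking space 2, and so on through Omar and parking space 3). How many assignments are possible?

11

Let Aᵢ (for i ∈ {1, 2, 3}) be the placements that put person i in their forbidden parking space. Any j of these fix j positions, leaving (4−j)! ways to fill the rest, and there are C(3,j) ways to pick which j.
By inclusion–exclusion, the number of valid placements is Σ_{j=0}^{3} (−1)^j C(3,j)·(4−j)!.
Computing: 24 − 18 + 6 − 1 = 11.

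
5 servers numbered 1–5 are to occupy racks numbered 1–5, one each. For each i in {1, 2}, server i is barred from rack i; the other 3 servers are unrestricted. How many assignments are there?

Let Aᵢ (for i ∈ {1, 2}) be the placements that put server i in its forbidden rack. Any j of these fix j positions, leaving (5−j)! ways to fill the rest, and there are C(2,j) ways to pick which j.
By inclusion–exclusion, the number of valid placements is Σ_{j=0}^{2} (−1)^j C(2,j)·(5−j)!.
Computing: 120 − 48 + 6 = 78.

78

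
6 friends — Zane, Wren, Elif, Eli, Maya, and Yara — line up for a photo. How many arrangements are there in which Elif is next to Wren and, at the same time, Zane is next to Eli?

96

Treat {Elif,Wren} as one block (2 orders) and {Zane,Eli} as another (2 orders).
That leaves 4 units to arrange: 2 × 2 × 4! = 4 × 24 = 96.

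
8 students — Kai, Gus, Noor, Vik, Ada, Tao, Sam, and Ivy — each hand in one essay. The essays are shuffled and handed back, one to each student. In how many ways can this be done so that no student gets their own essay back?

14833

Let Aᵢ be the assignments in which student i gets their own essay. We want the size of the complement of A₁∪…∪A_8.
By inclusion–exclusion this is Σ_{j=0}^{8} (−1)^j C(8,j)·(8−j)!.
Computing: 40320 − 40320 + 20160 − 6720 + 1680 − 336 + 56 − 8 + 1 = 14833.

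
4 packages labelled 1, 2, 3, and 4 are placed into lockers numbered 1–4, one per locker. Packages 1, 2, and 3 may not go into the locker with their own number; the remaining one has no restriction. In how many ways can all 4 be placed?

11

Let Aᵢ (for i ∈ {1, 2, 3}) be the placements that put package i in its forbidden locker. Any j of these fix j positions, leaving (4−j)! ways to fill the rest, and there are C(3,j) ways to pick which j.
By inclusion–exclusion, the number of valid placements is Σ_{j=0}^{3} (−1)^j C(3,j)·(4−j)!.
Computing: 24 − 18 + 6 − 1 = 11.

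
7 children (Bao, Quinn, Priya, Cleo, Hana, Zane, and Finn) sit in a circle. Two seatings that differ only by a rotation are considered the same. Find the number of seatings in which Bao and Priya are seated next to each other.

Glue Bao and Priya into a block (2 internal orders). Seating 6 units around a circle gives (5)! arrangements.
So 2 × (5)! = 2 × 120 = 240.

240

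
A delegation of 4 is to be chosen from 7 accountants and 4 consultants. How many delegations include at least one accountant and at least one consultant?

294

Total 4-person selections from all 11: C(11,4) = 330.
Selections missing a whole group: no accountants → C(4,4) = 1; no consultants → C(7,4) = 35.
Both groups omitted at once is impossible, so 330 − 36 = 294.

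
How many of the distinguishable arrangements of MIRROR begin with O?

With the first slot taken by O, it remains to arrange the other 5 letters (MIRRR).
Those 5 letters have R appearing 3 times, giving (5)!/(3!) = 20.

20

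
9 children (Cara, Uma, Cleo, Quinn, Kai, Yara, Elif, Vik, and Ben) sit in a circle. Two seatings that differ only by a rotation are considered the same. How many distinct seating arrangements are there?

Seat Cara anywhere (absorbing the rotational symmetry), then permute the other 8: (8)! = 40320.

40320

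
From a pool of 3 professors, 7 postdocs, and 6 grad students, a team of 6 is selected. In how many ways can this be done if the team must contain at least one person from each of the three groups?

With no constraint there are C(16,6) = 8008 possible selections.
Selections missing a whole group: no professors → C(13,6) = 1716; no postdocs → C(9,6) = 84; no grad students → C(10,6) = 210.
Add back selections omitting two groups (i.e. drawn from a single group): C(3,6) + C(7,6) + C(6,6) = 8.
By inclusion–exclusion: 8008 − 2010 + 8 = 6006.

6006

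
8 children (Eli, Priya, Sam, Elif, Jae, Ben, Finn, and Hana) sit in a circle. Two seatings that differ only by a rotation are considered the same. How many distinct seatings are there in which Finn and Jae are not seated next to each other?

3600

Without the restriction there are (7)! = 5040 seatings.
Seatings with Finn beside Jae: treat them as a block with 2 internal orders, giving 2 × (6)! = 1440.
Subtracting, 5040 − 1440 = 3600.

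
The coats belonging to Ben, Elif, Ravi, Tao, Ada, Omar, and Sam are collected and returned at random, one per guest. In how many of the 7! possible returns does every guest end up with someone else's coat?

1854

Count assignments avoiding every fixed point. For any j of the 7 guests fixed to their own coat, the other 7−j can be arranged in (7−j)! ways.
By inclusion–exclusion this is Σ_{j=0}^{7} (−1)^j C(7,j)·(7−j)!.
Computing: 5040 − 5040 + 2520 − 840 + 210 − 42 + 7 − 1 = 1854.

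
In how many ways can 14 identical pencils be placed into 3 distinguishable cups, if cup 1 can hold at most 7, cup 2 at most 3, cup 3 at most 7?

10

By stars and bars, unrestricted non-negative solutions to x_1+…+x_3 = 14 number C(14+2,2) = 120.
Subtract solutions that violate a single cap (substitute x_i' = x_i − (cap_i+1)): x_1 ≥ 8 gives C(8,2) = 28; x_2 ≥ 4 gives C(12,2) = 66; x_3 ≥ 8 gives C(8,2) = 28. Together 122.
Add back pairs where two caps are both exceeded: 6 + 0 + 6 = 12.
By inclusion–exclusion the count is 120 − 122 + 12 = 10.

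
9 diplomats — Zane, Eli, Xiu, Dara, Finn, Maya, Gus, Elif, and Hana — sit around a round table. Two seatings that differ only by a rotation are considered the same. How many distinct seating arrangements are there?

40320

Fix one person's seat to break rotational symmetry; the remaining 8 people can be arranged in (8)! = 40320 ways.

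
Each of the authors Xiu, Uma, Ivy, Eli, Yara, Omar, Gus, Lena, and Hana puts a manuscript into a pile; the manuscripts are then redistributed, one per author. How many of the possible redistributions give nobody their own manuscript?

133496

Count assignments avoiding every fixed point. For any j of the 9 authors fixed to their own manuscript, the other 9−j can be arranged in (9−j)! ways.
By inclusion–exclusion this is Σ_{j=0}^{9} (−1)^j C(9,j)·(9−j)!.
Computing: 362880 − 362880 + 181440 − 60480 + 15120 − 3024 + 504 − 72 + 9 − 1 = 133496.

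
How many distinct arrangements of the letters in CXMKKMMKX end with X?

1120

With the last slot taken by X, it remains to arrange the other 8 letters (CMKKMMKX).
Those 8 letters have K appearing 3 times and M appearing 3 times, giving (8)!/(3!·3!) = 1120.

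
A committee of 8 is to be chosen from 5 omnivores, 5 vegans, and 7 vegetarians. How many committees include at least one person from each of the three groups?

23275

With no constraint there are C(17,8) = 24310 possible selections.
Selections missing a whole group: no omnivores → C(12,8) = 495; no vegans → C(12,8) = 495; no vegetarians → C(10,8) = 45.
Add back selections omitting two groups (i.e. drawn from a single group): C(5,8) + C(5,8) + C(7,8) = 0.
By inclusion–exclusion: 24310 − 1035 + 0 = 23275.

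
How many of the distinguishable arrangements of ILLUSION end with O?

1260

With the last slot taken by O, it remains to arrange the other 7 letters (ILLUSIN).
Those 7 letters have I appearing twice and L appearing twice, giving (7)!/(2!·2!) = 1260.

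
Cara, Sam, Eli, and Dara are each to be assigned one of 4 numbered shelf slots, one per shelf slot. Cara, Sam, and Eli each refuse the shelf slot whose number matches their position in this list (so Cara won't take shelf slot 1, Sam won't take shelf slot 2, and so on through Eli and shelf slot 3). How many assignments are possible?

Let Aᵢ (for i ∈ {1, 2, 3}) be the placements that put person i in their forbidden shelf slot. Any j of these fix j positions, leaving (4−j)! ways to fill the rest, and there are C(3,j) ways to pick which j.
By inclusion–exclusion, the number of valid placements is Σ_{j=0}^{3} (−1)^j C(3,j)·(4−j)!.
Computing: 24 − 18 + 6 − 1 = 11.

11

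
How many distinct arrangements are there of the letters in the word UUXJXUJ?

210

UUXJXUJ has 7 letters with J appearing twice, U appearing 3 times, and X appearing twice.
Dividing 7! = 5040 by 3!·2!·2! = 24 for the repeated letters gives 210.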